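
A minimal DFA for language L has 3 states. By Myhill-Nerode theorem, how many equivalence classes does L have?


Myhill-Nerode theorem:
Number of equivalence classes = number of states in minimal DFA
Minimal DFA states = 3
Therefore equivalence classes = 3

3


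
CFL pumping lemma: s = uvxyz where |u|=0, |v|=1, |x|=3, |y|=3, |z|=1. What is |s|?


|s| = |u| + |v| + |x| + |y| + |z|
= 0 + 1 + 3 + 3 + 1
= 1 + 3 + 4
= 4 + 4
= 8

8


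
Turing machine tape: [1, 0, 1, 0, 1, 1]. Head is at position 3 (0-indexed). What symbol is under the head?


Tape: [1, 0, 1, 0, 1, 1]
Positions: 0 1 2 3 4 5
Values:    1 0 1 0 1 1
Head at position 3
tape[3] = 0

0


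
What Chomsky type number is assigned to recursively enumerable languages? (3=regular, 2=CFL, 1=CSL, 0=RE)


Chomsky hierarchy levels:
  Type 3: Regular (DFA/NFA/regex)
  Type 2: Context-free (PDA)
  Type 1: Context-sensitive
  Type 0: Recursively enumerable (TM)
'recursively enumerable' corresponds to Type 0

0


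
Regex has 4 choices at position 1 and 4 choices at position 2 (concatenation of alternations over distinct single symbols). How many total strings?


First group: 4 alternatives
Second group: 4 alternatives
Concatenation: each choice from group 1 pairs with each from group 2
Total = 4 x 4 = 16

16


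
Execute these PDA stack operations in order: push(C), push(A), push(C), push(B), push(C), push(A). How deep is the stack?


Tracing stack operations:
  push(C) -> stack = [C], depth=1
  push(A) -> stack = [C,A], depth=2
  push(C) -> stack = [C,A,C], depth=3
  push(B) -> stack = [C,A,C,B], depth=4
  push(C) -> stack = [C,A,C,B,C], depth=5
  push(A) -> stack = [C,A,C,B,C,A], depth=6
Final depth = 6

6


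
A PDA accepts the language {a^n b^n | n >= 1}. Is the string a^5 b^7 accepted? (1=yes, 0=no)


Language requires equal numbers of a's and b's
PDA pushes for each 'a', pops for each 'b'
Number of a's = 5
Number of b's = 7
5 != 7 -> Reject

0


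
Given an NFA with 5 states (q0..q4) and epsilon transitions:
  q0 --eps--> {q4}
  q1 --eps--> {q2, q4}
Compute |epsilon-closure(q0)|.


Starting from q0
Initialize closure = {q0}
Follow epsilon from q0 -> add q4
Final closure: {q0, q4}
Size = 2

2


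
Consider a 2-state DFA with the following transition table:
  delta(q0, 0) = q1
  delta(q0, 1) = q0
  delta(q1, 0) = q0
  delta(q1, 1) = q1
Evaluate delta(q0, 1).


Looking up transition function:
delta(q0, 1) in the table
Row: q0, Column: 1
Result: q0

q0


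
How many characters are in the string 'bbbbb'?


String: 'bbbbb'
Counting characters:
  'b' appears 5 time(s)
Total length = 0 + 5 = 5

5


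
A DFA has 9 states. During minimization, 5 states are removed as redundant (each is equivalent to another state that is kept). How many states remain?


Original DFA: 9 states
Redundant states removed: 5
Minimized states = original - removed
= 9 - 5
= 4

4


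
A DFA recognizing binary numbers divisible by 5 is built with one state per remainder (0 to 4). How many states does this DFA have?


Divisibility by 5 is tracked via the remainder mod 5: 0, 1, ..., 4
The construction assigns one state to each remainder
Number of remainders = 5

5


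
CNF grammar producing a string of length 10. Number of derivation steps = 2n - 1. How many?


Chomsky Normal Form derivation:
String length n = 10
Each step either:
  - Splits a nonterminal into two (n-1 such steps)
  - Converts a nonterminal to terminal (n such steps)
Total = (n-1) + n = 2n - 1
= 2(10) - 1
= 20 - 1
= 19

19


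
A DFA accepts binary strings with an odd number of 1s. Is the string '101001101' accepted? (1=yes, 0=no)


DFA has 2 states: q_even (start, accept=no) and q_odd
Processing string '101001101' character by character:
  Position 0: read '1', 1-count=1 -> q_odd
  Position 1: read '0', 1-count=1 -> q_odd (no change)
  Position 2: read '1', 1-count=2 -> q_even
  Position 3: read '0', 1-count=2 -> q_even (no change)
  Position 4: read '0', 1-count=2 -> q_even (no change)
  Position 5: read '1', 1-count=3 -> q_odd
  Position 6: read '1', 1-count=4 -> q_even
  Position 7: read '0', 1-count=4 -> q_even (no change)
  Position 8: read '1', 1-count=5 -> q_odd
Final state: q_odd, total 1s = 5 (odd); the DFA requires an odd count -> accept

1


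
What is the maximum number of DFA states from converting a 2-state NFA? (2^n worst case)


NFA has 2 states
Subset construction: each DFA state = subset of NFA states
Maximum subsets = 2^2
2^2 = 4

4


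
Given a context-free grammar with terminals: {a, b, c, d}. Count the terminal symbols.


Terminal symbols: a, b, c, d
Counting each: a (#1), b (#2), c (#3), d (#4)
Total = 4

4


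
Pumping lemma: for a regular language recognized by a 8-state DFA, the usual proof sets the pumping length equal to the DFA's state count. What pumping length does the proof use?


Pumping lemma for regular languages (standard proof):
Take p = |Q|, the number of DFA states.
Any string of length >= |Q| passes through |Q|+1 states while reading its first |Q| symbols,
so by pigeonhole some state repeats, giving the loop that can be pumped.
Here |Q| = 8
Therefore the proof uses p = 8

8


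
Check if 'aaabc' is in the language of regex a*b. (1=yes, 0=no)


Pattern: a*b
String: 'aaabc'
Pattern requires: zero or more 'a's followed by exactly one 'b'
Found 3 leading 'a's
Remaining: 'bc'
Remaining is not 'b' -> no match
Result: 0

0


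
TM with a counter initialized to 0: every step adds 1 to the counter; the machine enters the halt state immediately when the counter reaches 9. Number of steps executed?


Counter starts at 0. Counting sequence:
  Step 1: counter = 1
  Step 2: counter = 2
  Step 3: counter = 3
  Step 4: counter = 4
  Step 5: counter = 5
  Step 6: counter = 6
  ...
  Step 9: counter = 9
Counter reached 9 -> halt
Total steps = 9

9


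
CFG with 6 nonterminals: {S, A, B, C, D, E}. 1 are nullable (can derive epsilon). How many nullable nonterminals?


Nonterminals: {S, A, B, C, D, E}
A nonterminal is nullable if it can derive epsilon
Counting nullable nonterminals: 1
Total nullable = 1

1


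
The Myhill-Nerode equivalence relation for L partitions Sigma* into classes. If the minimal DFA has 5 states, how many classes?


Myhill-Nerode theorem:
Number of equivalence classes = number of states in minimal DFA
Minimal DFA states = 5
Therefore equivalence classes = 5

5


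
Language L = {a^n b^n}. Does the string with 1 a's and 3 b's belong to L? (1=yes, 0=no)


Language requires equal numbers of a's and b's
PDA pushes for each 'a', pops for each 'b'
Number of a's = 1
Number of b's = 3
1 != 3 -> Reject

0


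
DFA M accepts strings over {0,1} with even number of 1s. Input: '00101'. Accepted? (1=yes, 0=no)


DFA has 2 states: q_even (start, accept=yes) and q_odd
Processing string '00101' character by character:
  Position 0: read '0', 1-count=0 -> q_even (no change)
  Position 1: read '0', 1-count=0 -> q_even (no change)
  Position 2: read '1', 1-count=1 -> q_odd
  Position 3: read '0', 1-count=1 -> q_odd (no change)
  Position 4: read '1', 1-count=2 -> q_even
Final state: q_even, total 1s = 2 (even); the DFA requires an even count -> accept

1


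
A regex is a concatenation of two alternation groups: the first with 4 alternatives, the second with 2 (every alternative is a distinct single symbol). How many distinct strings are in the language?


First group: 4 alternatives
Second group: 2 alternatives
Concatenation: each choice from group 1 pairs with each from group 2
Total = 4 x 2 = 8

8


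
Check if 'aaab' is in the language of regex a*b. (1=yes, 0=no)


Pattern: a*b
String: 'aaab'
Pattern requires: zero or more 'a's followed by exactly one 'b'
Found 3 leading 'a's
Remaining: 'b'
Remaining is exactly 'b' -> match
Result: 1

1


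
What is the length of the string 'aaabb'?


String: 'aaabb'
Counting characters:
  'a' appears 3 time(s)
  'b' appears 2 time(s)
Total length = 3 + 2 = 5

5


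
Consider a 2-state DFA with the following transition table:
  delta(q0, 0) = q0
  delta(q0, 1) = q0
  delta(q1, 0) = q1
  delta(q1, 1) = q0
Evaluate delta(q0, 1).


Looking up transition function:
delta(q0, 1) in the table
Row: q0, Column: 1
Result: q0

q0


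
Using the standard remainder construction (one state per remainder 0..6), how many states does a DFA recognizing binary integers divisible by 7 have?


Divisibility by 7 is tracked via the remainder mod 7: 0, 1, ..., 6
The construction assigns one state to each remainder
Number of remainders = 7

7


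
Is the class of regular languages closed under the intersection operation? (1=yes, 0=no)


Regular languages are closed under:
- Union (DFA product construction)
- Intersection (DFA product construction)
- Complement (swap accept/reject states)
- Concatenation (NFA construction)
- Kleene star (NFA construction)
intersection is in this list
Therefore: closed

1


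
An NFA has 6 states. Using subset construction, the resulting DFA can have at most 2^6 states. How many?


NFA has 6 states
Subset construction: each DFA state = subset of NFA states
Maximum subsets = 2^6
2^6 = 64

64


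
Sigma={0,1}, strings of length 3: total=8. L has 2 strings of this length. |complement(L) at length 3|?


Alphabet: {0,1}
String length: 3
Total strings of length 3 = 2^3 = 8
Strings in L = 2
Complement = total - |L|
= 8 - 2
= 6

6


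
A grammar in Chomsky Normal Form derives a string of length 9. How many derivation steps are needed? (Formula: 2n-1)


Chomsky Normal Form derivation:
String length n = 9
Each step either:
  - Splits a nonterminal into two (n-1 such steps)
  - Converts a nonterminal to terminal (n such steps)
Total = (n-1) + n = 2n - 1
= 2(9) - 1
= 18 - 1
= 17

17


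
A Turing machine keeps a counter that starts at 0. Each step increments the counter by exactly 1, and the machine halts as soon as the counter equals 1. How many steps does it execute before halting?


Counter starts at 0. Counting sequence:
  Step 1: counter = 1
Counter reached 1 -> halt
Total steps = 1

1


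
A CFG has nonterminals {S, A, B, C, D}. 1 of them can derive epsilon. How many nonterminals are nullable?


Nonterminals: {S, A, B, C, D}
A nonterminal is nullable if it can derive epsilon
Counting nullable nonterminals: 1
Total nullable = 1

1


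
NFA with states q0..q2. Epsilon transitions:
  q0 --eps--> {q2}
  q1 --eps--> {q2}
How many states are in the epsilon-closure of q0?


Starting from q0
Initialize closure = {q0}
Follow epsilon from q0 -> add q2
Final closure: {q0, q2}
Size = 2

2


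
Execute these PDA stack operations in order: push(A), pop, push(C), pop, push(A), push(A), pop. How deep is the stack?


Tracing stack operations:
  push(A) -> stack = [A], depth=1
  pop -> removed A, stack = [], depth=0
  push(C) -> stack = [C], depth=1
  pop -> removed C, stack = [], depth=0
  push(A) -> stack = [A], depth=1
  push(A) -> stack = [A,A], depth=2
  pop -> removed A, stack = [A], depth=1
Final depth = 1

1


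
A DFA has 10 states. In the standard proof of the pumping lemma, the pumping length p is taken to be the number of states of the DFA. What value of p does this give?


Pumping lemma for regular languages (standard proof):
Take p = |Q|, the number of DFA states.
Any string of length >= |Q| passes through |Q|+1 states while reading its first |Q| symbols,
so by pigeonhole some state repeats, giving the loop that can be pumped.
Here |Q| = 10
Therefore the proof uses p = 10

10


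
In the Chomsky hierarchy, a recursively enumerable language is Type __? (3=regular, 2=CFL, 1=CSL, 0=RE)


Chomsky hierarchy levels:
  Type 3: Regular (DFA/NFA/regex)
  Type 2: Context-free (PDA)
  Type 1: Context-sensitive
  Type 0: Recursively enumerable (TM)
'recursively enumerable' corresponds to Type 0

0


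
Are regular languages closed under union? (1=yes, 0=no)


Regular languages are closed under all standard operations:
- Union: Yes (product construction)
- Intersection: Yes (product construction)
- Complement: Yes (swap accept/reject)
- Concatenation: Yes (NFA construction)
Operation: union -> Closed

1


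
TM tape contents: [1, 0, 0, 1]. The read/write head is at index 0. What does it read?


Tape: [1, 0, 0, 1]
Positions: 0 1 2 3
Values:    1 0 0 1
Head at position 0
tape[0] = 1

1


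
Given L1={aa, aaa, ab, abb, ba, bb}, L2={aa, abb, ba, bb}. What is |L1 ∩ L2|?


L1 = {aa, aaa, ab, abb, ba, bb}
L2 = {aa, abb, ba, bb}
Checking each string in L1 against L2:
  'aa': in L2? Yes
  'aaa': in L2? No
  'ab': in L2? No
  'abb': in L2? Yes
  'ba': in L2? Yes
  'bb': in L2? Yes
Intersection = {aa, abb, ba, bb}
|L1 ∩ L2| = 4

4


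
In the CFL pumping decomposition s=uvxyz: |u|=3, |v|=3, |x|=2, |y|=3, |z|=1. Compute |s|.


|s| = |u| + |v| + |x| + |y| + |z|
= 3 + 3 + 2 + 3 + 1
= 6 + 2 + 4
= 8 + 4
= 12

12


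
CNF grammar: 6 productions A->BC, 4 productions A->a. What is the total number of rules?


CNF allows two rule forms:
  A -> BC (binary): 6 rules
  A -> a (terminal): 4 rules
Total = 6 + 4 = 10

10


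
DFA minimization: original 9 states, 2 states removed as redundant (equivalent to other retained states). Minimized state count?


Original DFA: 9 states
Redundant states removed: 2
Minimized states = original - removed
= 9 - 2
= 7

7


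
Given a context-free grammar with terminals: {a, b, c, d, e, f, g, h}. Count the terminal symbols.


Terminal symbols: a, b, c, d, e, f, g, h
Counting each: a (#1), b (#2), c (#3), d (#4), e (#5), f (#6), g (#7), h (#8)
Total = 8

8


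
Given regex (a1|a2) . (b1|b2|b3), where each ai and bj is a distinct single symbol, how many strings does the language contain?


First group: 2 alternatives
Second group: 3 alternatives
Concatenation: each choice from group 1 pairs with each from group 2
Total = 2 x 3 = 6

6


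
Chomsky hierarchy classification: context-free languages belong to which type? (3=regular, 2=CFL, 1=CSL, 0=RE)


Chomsky hierarchy levels:
  Type 3: Regular (DFA/NFA/regex)
  Type 2: Context-free (PDA)
  Type 1: Context-sensitive
  Type 0: Recursively enumerable (TM)
'context-free' corresponds to Type 2

2


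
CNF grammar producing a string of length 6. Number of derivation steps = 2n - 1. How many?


Chomsky Normal Form derivation:
String length n = 6
Each step either:
  - Splits a nonterminal into two (n-1 such steps)
  - Converts a nonterminal to terminal (n such steps)
Total = (n-1) + n = 2n - 1
= 2(6) - 1
= 12 - 1
= 11

11


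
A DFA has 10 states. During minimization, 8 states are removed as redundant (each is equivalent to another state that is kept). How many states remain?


Original DFA: 10 states
Redundant states removed: 8
Minimized states = original - removed
= 10 - 8
= 2

2


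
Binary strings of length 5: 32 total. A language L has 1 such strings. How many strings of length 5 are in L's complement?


Alphabet: {0,1}
String length: 5
Total strings of length 5 = 2^5 = 32
Strings in L = 1
Complement = total - |L|
= 32 - 1
= 31

31


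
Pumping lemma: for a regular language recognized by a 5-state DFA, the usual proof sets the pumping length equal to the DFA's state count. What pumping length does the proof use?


Pumping lemma for regular languages (standard proof):
Take p = |Q|, the number of DFA states.
Any string of length >= |Q| passes through |Q|+1 states while reading its first |Q| symbols,
so by pigeonhole some state repeats, giving the loop that can be pumped.
Here |Q| = 5
Therefore the proof uses p = 5

5


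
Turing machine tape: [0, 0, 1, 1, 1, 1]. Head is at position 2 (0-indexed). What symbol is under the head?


Tape: [0, 0, 1, 1, 1, 1]
Positions: 0 1 2 3 4 5
Values:    0 0 1 1 1 1
Head at position 2
tape[2] = 1

1


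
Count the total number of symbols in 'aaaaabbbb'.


String: 'aaaaabbbb'
Counting characters:
  'a' appears 5 time(s)
  'b' appears 4 time(s)
Total length = 5 + 4 = 9

9


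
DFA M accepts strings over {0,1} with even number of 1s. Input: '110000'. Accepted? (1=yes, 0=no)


DFA has 2 states: q_even (start, accept=yes) and q_odd
Processing string '110000' character by character:
  Position 0: read '1', 1-count=1 -> q_odd
  Position 1: read '1', 1-count=2 -> q_even
  Position 2: read '0', 1-count=2 -> q_even (no change)
  Position 3: read '0', 1-count=2 -> q_even (no change)
  Position 4: read '0', 1-count=2 -> q_even (no change)
  Position 5: read '0', 1-count=2 -> q_even (no change)
Final state: q_even, total 1s = 2 (even); the DFA requires an even count -> accept

1


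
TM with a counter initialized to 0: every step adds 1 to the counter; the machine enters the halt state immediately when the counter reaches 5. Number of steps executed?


Counter starts at 0. Counting sequence:
  Step 1: counter = 1
  Step 2: counter = 2
  Step 3: counter = 3
  Step 4: counter = 4
  Step 5: counter = 5
Counter reached 5 -> halt
Total steps = 5

5


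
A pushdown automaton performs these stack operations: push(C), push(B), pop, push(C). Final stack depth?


Tracing stack operations:
  push(C) -> stack = [C], depth=1
  push(B) -> stack = [C,B], depth=2
  pop -> removed B, stack = [C], depth=1
  push(C) -> stack = [C,C], depth=2
Final depth = 2

2


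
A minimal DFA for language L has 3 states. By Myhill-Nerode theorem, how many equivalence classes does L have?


Myhill-Nerode theorem:
Number of equivalence classes = number of states in minimal DFA
Minimal DFA states = 3
Therefore equivalence classes = 3

3


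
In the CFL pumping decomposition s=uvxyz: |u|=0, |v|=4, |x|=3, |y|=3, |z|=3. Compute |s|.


|s| = |u| + |v| + |x| + |y| + |z|
= 0 + 4 + 3 + 3 + 3
= 4 + 3 + 6
= 7 + 6
= 13

13


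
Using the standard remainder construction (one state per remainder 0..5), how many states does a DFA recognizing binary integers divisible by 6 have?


Divisibility by 6 is tracked via the remainder mod 6: 0, 1, ..., 5
The construction assigns one state to each remainder
Number of remainders = 6

6


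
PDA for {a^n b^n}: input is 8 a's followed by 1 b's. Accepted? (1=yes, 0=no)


Language requires equal numbers of a's and b's
PDA pushes for each 'a', pops for each 'b'
Number of a's = 8
Number of b's = 1
8 != 1 -> Reject

0


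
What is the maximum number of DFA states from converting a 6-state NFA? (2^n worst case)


NFA has 6 states
Subset construction: each DFA state = subset of NFA states
Maximum subsets = 2^6
2^6 = 64

64


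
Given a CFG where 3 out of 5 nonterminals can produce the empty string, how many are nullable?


Nonterminals: {S, A, B, C, D}
A nonterminal is nullable if it can derive epsilon
Counting nullable nonterminals: 3
Total nullable = 3

3


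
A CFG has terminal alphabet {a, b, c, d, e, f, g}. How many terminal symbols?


Terminal symbols: a, b, c, d, e, f, g
Counting each: a (#1), b (#2), c (#3), d (#4), e (#5), f (#6), g (#7)
Total = 7

7


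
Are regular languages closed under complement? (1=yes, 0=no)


Regular languages are closed under all standard operations:
- Union: Yes (product construction)
- Intersection: Yes (product construction)
- Complement: Yes (swap accept/reject)
- Concatenation: Yes (NFA construction)
Operation: complement -> Closed

1


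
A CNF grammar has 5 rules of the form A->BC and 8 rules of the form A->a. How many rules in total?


CNF allows two rule forms:
  A -> BC (binary): 5 rules
  A -> a (terminal): 8 rules
Total = 5 + 8 = 13

13


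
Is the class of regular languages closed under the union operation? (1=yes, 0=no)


Regular languages are closed under:
- Union (DFA product construction)
- Intersection (DFA product construction)
- Complement (swap accept/reject states)
- Concatenation (NFA construction)
- Kleene star (NFA construction)
union is in this list
Therefore: closed

1


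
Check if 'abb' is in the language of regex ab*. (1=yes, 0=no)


Pattern: ab*
String: 'abb'
Pattern requires: exactly one 'a' followed by zero or more 'b's
First char is 'a' -> OK
Rest 'bb': all b's? Yes
Result: 1

1


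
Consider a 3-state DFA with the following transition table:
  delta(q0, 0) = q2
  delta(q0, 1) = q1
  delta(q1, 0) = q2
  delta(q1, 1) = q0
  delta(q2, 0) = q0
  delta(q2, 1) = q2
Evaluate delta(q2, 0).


Looking up transition function:
delta(q2, 0) in the table
Row: q2, Column: 0
Result: q0

q0


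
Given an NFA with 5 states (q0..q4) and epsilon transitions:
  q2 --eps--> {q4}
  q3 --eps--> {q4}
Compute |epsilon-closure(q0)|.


Starting from q0
Initialize closure = {q0}
q0 has no outgoing epsilon transitions -> nothing to add
Final closure: {q0}
Size = 1

1


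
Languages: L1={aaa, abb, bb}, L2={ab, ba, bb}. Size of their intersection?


L1 = {aaa, abb, bb}
L2 = {ab, ba, bb}
Checking each string in L1 against L2:
  'aaa': in L2? No
  'abb': in L2? No
  'bb': in L2? Yes
Intersection = {bb}
|L1 ∩ L2| = 1

1


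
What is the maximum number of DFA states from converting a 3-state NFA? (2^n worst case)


NFA has 3 states
Subset construction: each DFA state = subset of NFA states
Maximum subsets = 2^3
2^3 = 8

8


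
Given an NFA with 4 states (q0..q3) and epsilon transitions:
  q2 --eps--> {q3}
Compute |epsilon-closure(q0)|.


Starting from q0
Initialize closure = {q0}
q0 has no outgoing epsilon transitions -> nothing to add
Final closure: {q0}
Size = 1

1


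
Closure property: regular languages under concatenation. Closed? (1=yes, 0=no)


Regular languages are closed under:
- Union (DFA product construction)
- Intersection (DFA product construction)
- Complement (swap accept/reject states)
- Concatenation (NFA construction)
- Kleene star (NFA construction)
concatenation is in this list
Therefore: closed

1


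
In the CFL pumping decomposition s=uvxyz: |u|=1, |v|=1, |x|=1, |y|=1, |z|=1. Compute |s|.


|s| = |u| + |v| + |x| + |y| + |z|
= 1 + 1 + 1 + 1 + 1
= 2 + 1 + 2
= 3 + 2
= 5

5


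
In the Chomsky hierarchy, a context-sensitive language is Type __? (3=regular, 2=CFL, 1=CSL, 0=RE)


Chomsky hierarchy levels:
  Type 3: Regular (DFA/NFA/regex)
  Type 2: Context-free (PDA)
  Type 1: Context-sensitive
  Type 0: Recursively enumerable (TM)
'context-sensitive' corresponds to Type 1

1


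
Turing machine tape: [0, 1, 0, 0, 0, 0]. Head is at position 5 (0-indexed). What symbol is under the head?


Tape: [0, 1, 0, 0, 0, 0]
Positions: 0 1 2 3 4 5
Values:    0 1 0 0 0 0
Head at position 5
tape[5] = 0

0


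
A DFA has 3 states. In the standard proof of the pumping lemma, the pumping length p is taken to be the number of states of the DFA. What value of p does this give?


Pumping lemma for regular languages (standard proof):
Take p = |Q|, the number of DFA states.
Any string of length >= |Q| passes through |Q|+1 states while reading its first |Q| symbols,
so by pigeonhole some state repeats, giving the loop that can be pumped.
Here |Q| = 3
Therefore the proof uses p = 3

3


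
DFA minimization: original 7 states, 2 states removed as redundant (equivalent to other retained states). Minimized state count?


Original DFA: 7 states
Redundant states removed: 2
Minimized states = original - removed
= 7 - 2
= 5

5


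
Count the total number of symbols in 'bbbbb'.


String: 'bbbbb'
Counting characters:
  'b' appears 5 time(s)
Total length = 0 + 5 = 5

5


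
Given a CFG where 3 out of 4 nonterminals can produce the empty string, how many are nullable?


Nonterminals: {S, A, B, C}
A nonterminal is nullable if it can derive epsilon
Counting nullable nonterminals: 3
Total nullable = 3

3


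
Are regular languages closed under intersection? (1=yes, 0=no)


Regular languages are closed under all standard operations:
- Union: Yes (product construction)
- Intersection: Yes (product construction)
- Complement: Yes (swap accept/reject)
- Concatenation: Yes (NFA construction)
Operation: intersection -> Closed

1


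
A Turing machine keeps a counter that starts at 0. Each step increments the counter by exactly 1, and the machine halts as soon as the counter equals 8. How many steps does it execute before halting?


Counter starts at 0. Counting sequence:
  Step 1: counter = 1
  Step 2: counter = 2
  Step 3: counter = 3
  Step 4: counter = 4
  Step 5: counter = 5
  Step 6: counter = 6
  Step 7: counter = 7
  Step 8: counter = 8
Counter reached 8 -> halt
Total steps = 8

8


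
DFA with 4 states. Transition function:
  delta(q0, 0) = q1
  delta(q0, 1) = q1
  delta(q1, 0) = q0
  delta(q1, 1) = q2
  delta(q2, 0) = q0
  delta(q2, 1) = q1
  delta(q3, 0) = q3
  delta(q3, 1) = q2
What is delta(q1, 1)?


Looking up transition function:
delta(q1, 1) in the table
Row: q1, Column: 1
Result: q2

q2


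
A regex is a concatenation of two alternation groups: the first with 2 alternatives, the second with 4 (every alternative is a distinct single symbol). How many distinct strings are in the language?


First group: 2 alternatives
Second group: 4 alternatives
Concatenation: each choice from group 1 pairs with each from group 2
Total = 2 x 4 = 8

8


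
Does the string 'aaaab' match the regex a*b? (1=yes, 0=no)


Pattern: a*b
String: 'aaaab'
Pattern requires: zero or more 'a's followed by exactly one 'b'
Found 4 leading 'a's
Remaining: 'b'
Remaining is exactly 'b' -> match
Result: 1

1


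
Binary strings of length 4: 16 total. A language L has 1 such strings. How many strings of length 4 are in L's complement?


Alphabet: {0,1}
String length: 4
Total strings of length 4 = 2^4 = 16
Strings in L = 1
Complement = total - |L|
= 16 - 1
= 15

15


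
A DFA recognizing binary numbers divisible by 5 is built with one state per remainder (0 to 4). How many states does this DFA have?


Divisibility by 5 is tracked via the remainder mod 5: 0, 1, ..., 4
The construction assigns one state to each remainder
Number of remainders = 5

5


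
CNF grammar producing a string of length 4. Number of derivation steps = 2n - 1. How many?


Chomsky Normal Form derivation:
String length n = 4
Each step either:
  - Splits a nonterminal into two (n-1 such steps)
  - Converts a nonterminal to terminal (n such steps)
Total = (n-1) + n = 2n - 1
= 2(4) - 1
= 8 - 1
= 7

7


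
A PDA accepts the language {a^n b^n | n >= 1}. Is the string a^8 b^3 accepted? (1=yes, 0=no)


Language requires equal numbers of a's and b's
PDA pushes for each 'a', pops for each 'b'
Number of a's = 8
Number of b's = 3
8 != 3 -> Reject

0


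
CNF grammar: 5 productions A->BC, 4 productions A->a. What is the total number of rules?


CNF allows two rule forms:
  A -> BC (binary): 5 rules
  A -> a (terminal): 4 rules
Total = 5 + 4 = 9

9


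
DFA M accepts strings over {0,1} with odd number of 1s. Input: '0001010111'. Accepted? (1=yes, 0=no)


DFA has 2 states: q_even (start, accept=no) and q_odd
Processing string '0001010111' character by character:
  Position 0: read '0', 1-count=0 -> q_even (no change)
  Position 1: read '0', 1-count=0 -> q_even (no change)
  Position 2: read '0', 1-count=0 -> q_even (no change)
  Position 3: read '1', 1-count=1 -> q_odd
  Position 4: read '0', 1-count=1 -> q_odd (no change)
  Position 5: read '1', 1-count=2 -> q_even
  Position 6: read '0', 1-count=2 -> q_even (no change)
  Position 7: read '1', 1-count=3 -> q_odd
  Position 8: read '1', 1-count=4 -> q_even
  Position 9: read '1', 1-count=5 -> q_odd
Final state: q_odd, total 1s = 5 (odd); the DFA requires an odd count -> accept

1


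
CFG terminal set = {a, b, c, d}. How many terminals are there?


Terminal symbols: a, b, c, d
Counting each: a (#1), b (#2), c (#3), d (#4)
Total = 4

4


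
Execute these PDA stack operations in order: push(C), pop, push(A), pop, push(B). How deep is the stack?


Tracing stack operations:
  push(C) -> stack = [C], depth=1
  pop -> removed C, stack = [], depth=0
  push(A) -> stack = [A], depth=1
  pop -> removed A, stack = [], depth=0
  push(B) -> stack = [B], depth=1
Final depth = 1

1


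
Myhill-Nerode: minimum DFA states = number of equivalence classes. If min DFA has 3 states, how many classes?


Myhill-Nerode theorem:
Number of equivalence classes = number of states in minimal DFA
Minimal DFA states = 3
Therefore equivalence classes = 3

3


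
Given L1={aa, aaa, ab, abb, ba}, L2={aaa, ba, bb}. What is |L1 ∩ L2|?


L1 = {aa, aaa, ab, abb, ba}
L2 = {aaa, ba, bb}
Checking each string in L1 against L2:
  'aa': in L2? No
  'aaa': in L2? Yes
  'ab': in L2? No
  'abb': in L2? No
  'ba': in L2? Yes
Intersection = {aaa, ba}
|L1 ∩ L2| = 2

2


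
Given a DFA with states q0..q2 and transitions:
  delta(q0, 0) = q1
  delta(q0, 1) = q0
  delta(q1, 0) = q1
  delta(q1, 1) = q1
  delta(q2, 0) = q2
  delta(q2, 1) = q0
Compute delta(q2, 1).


Looking up transition function:
delta(q2, 1) in the table
Row: q2, Column: 1
Result: q0

q0


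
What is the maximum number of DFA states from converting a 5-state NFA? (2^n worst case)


NFA has 5 states
Subset construction: each DFA state = subset of NFA states
Maximum subsets = 2^5
2^5 = 32

32


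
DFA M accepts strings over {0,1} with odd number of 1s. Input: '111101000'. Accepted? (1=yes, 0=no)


DFA has 2 states: q_even (start, accept=no) and q_odd
Processing string '111101000' character by character:
  Position 0: read '1', 1-count=1 -> q_odd
  Position 1: read '1', 1-count=2 -> q_even
  Position 2: read '1', 1-count=3 -> q_odd
  Position 3: read '1', 1-count=4 -> q_even
  Position 4: read '0', 1-count=4 -> q_even (no change)
  Position 5: read '1', 1-count=5 -> q_odd
  Position 6: read '0', 1-count=5 -> q_odd (no change)
  Position 7: read '0', 1-count=5 -> q_odd (no change)
  Position 8: read '0', 1-count=5 -> q_odd (no change)
Final state: q_odd, total 1s = 5 (odd); the DFA requires an odd count -> accept

1


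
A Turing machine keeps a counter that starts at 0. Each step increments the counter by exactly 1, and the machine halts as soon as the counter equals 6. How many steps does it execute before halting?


Counter starts at 0. Counting sequence:
  Step 1: counter = 1
  Step 2: counter = 2
  Step 3: counter = 3
  Step 4: counter = 4
  Step 5: counter = 5
  Step 6: counter = 6
Counter reached 6 -> halt
Total steps = 6

6


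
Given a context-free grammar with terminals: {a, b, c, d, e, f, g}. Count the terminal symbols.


Terminal symbols: a, b, c, d, e, f, g
Counting each: a (#1), b (#2), c (#3), d (#4), e (#5), f (#6), g (#7)
Total = 7

7


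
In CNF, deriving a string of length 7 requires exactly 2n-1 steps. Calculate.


Chomsky Normal Form derivation:
String length n = 7
Each step either:
  - Splits a nonterminal into two (n-1 such steps)
  - Converts a nonterminal to terminal (n such steps)
Total = (n-1) + n = 2n - 1
= 2(7) - 1
= 14 - 1
= 13

13


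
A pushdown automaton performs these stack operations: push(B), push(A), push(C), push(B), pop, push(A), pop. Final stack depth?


Tracing stack operations:
  push(B) -> stack = [B], depth=1
  push(A) -> stack = [B,A], depth=2
  push(C) -> stack = [B,A,C], depth=3
  push(B) -> stack = [B,A,C,B], depth=4
  pop -> removed B, stack = [B,A,C], depth=3
  push(A) -> stack = [B,A,C,A], depth=4
  pop -> removed A, stack = [B,A,C], depth=3
Final depth = 3

3


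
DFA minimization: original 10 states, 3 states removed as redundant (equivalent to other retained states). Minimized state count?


Original DFA: 10 states
Redundant states removed: 3
Minimized states = original - removed
= 10 - 3
= 7

7


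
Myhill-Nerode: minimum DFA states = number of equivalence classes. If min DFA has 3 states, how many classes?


Myhill-Nerode theorem:
Number of equivalence classes = number of states in minimal DFA
Minimal DFA states = 3
Therefore equivalence classes = 3

3


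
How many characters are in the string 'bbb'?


String: 'bbb'
Counting characters:
  'b' appears 3 time(s)
Total length = 0 + 3 = 3

3


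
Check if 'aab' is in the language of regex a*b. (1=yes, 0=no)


Pattern: a*b
String: 'aab'
Pattern requires: zero or more 'a's followed by exactly one 'b'
Found 2 leading 'a's
Remaining: 'b'
Remaining is exactly 'b' -> match
Result: 1

1


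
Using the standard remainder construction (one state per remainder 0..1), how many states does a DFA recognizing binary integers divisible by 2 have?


Divisibility by 2 is tracked via the remainder mod 2: 0, 1, ..., 1
The construction assigns one state to each remainder
Number of remainders = 2

2


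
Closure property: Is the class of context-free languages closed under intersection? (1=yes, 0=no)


CFL closure properties:
  Closed under: union, concatenation, Kleene star
  NOT closed under: intersection, complement
Operation 'intersection' is in not-closed list -> No (not closed)

0


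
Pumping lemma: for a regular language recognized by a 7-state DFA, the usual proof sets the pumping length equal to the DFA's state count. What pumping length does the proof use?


Pumping lemma for regular languages (standard proof):
Take p = |Q|, the number of DFA states.
Any string of length >= |Q| passes through |Q|+1 states while reading its first |Q| symbols,
so by pigeonhole some state repeats, giving the loop that can be pumped.
Here |Q| = 7
Therefore the proof uses p = 7

7


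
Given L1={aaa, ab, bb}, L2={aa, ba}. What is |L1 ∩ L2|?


L1 = {aaa, ab, bb}
L2 = {aa, ba}
Checking each string in L1 against L2:
  'aaa': in L2? No
  'ab': in L2? No
  'bb': in L2? No
Intersection = {}
|L1 ∩ L2| = 0

0


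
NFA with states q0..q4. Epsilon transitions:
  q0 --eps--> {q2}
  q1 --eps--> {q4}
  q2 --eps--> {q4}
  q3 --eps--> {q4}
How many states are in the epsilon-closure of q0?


Starting from q0
Initialize closure = {q0}
Follow epsilon from q0 -> add q2
Follow epsilon from q2 -> add q4
Final closure: {q0, q2, q4}
Size = 3

3


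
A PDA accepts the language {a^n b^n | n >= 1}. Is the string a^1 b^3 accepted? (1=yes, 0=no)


Language requires equal numbers of a's and b's
PDA pushes for each 'a', pops for each 'b'
Number of a's = 1
Number of b's = 3
1 != 3 -> Reject

0


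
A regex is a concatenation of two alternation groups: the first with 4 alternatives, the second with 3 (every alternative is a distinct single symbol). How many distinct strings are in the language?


First group: 4 alternatives
Second group: 3 alternatives
Concatenation: each choice from group 1 pairs with each from group 2
Total = 4 x 3 = 12

12


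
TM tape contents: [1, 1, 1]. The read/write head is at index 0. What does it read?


Tape: [1, 1, 1]
Positions: 0 1 2
Values:    1 1 1
Head at position 0
tape[0] = 1

1


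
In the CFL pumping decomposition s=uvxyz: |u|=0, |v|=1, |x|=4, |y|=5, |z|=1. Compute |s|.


|s| = |u| + |v| + |x| + |y| + |z|
= 0 + 1 + 4 + 5 + 1
= 1 + 4 + 6
= 5 + 6
= 11

11


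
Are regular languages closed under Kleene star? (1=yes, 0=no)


Regular languages are closed under:
- Union (DFA product construction)
- Intersection (DFA product construction)
- Complement (swap accept/reject states)
- Concatenation (NFA construction)
- Kleene star (NFA construction)
Kleene star is in this list
Therefore: closed

1


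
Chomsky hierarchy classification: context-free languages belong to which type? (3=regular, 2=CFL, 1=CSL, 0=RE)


Chomsky hierarchy levels:
  Type 3: Regular (DFA/NFA/regex)
  Type 2: Context-free (PDA)
  Type 1: Context-sensitive
  Type 0: Recursively enumerable (TM)
'context-free' corresponds to Type 2

2


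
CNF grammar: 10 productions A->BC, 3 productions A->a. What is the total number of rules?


CNF allows two rule forms:
  A -> BC (binary): 10 rules
  A -> a (terminal): 3 rules
Total = 10 + 3 = 13

13


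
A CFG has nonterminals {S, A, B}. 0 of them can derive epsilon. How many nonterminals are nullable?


Nonterminals: {S, A, B}
A nonterminal is nullable if it can derive epsilon
Counting nullable nonterminals: 0
Total nullable = 0

0


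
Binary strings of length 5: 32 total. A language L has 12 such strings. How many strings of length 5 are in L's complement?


Alphabet: {0,1}
String length: 5
Total strings of length 5 = 2^5 = 32
Strings in L = 12
Complement = total - |L|
= 32 - 12
= 20

20


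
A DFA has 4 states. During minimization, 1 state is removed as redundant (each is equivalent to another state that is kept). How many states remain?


Original DFA: 4 states
Redundant states removed: 1
Minimized states = original - removed
= 4 - 1
= 3

3


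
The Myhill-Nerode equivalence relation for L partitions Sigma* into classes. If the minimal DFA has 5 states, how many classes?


Myhill-Nerode theorem:
Number of equivalence classes = number of states in minimal DFA
Minimal DFA states = 5
Therefore equivalence classes = 5

5


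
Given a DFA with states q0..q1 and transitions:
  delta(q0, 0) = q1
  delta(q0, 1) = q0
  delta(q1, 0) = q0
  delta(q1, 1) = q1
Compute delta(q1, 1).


Looking up transition function:
delta(q1, 1) in the table
Row: q1, Column: 1
Result: q1

q1


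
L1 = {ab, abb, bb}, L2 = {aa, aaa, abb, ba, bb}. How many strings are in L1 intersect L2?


L1 = {ab, abb, bb}
L2 = {aa, aaa, abb, ba, bb}
Checking each string in L1 against L2:
  'ab': in L2? No
  'abb': in L2? Yes
  'bb': in L2? Yes
Intersection = {abb, bb}
|L1 ∩ L2| = 2

2


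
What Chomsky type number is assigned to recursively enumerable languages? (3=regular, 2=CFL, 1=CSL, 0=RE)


Chomsky hierarchy levels:
  Type 3: Regular (DFA/NFA/regex)
  Type 2: Context-free (PDA)
  Type 1: Context-sensitive
  Type 0: Recursively enumerable (TM)
'recursively enumerable' corresponds to Type 0

0


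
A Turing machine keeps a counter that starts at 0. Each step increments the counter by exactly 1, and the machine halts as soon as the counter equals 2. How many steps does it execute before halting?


Counter starts at 0. Counting sequence:
  Step 1: counter = 1
  Step 2: counter = 2
Counter reached 2 -> halt
Total steps = 2

2


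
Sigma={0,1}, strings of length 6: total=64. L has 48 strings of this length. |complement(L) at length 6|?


Alphabet: {0,1}
String length: 6
Total strings of length 6 = 2^6 = 64
Strings in L = 48
Complement = total - |L|
= 64 - 48
= 16

16


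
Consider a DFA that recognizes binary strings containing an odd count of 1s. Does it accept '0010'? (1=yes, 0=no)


DFA has 2 states: q_even (start, accept=no) and q_odd
Processing string '0010' character by character:
  Position 0: read '0', 1-count=0 -> q_even (no change)
  Position 1: read '0', 1-count=0 -> q_even (no change)
  Position 2: read '1', 1-count=1 -> q_odd
  Position 3: read '0', 1-count=1 -> q_odd (no change)
Final state: q_odd, total 1s = 1 (odd); the DFA requires an odd count -> accept

1


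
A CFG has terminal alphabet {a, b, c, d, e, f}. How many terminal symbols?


Terminal symbols: a, b, c, d, e, f
Counting each: a (#1), b (#2), c (#3), d (#4), e (#5), f (#6)
Total = 6

6


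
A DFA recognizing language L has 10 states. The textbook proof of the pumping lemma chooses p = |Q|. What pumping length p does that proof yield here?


Pumping lemma for regular languages (standard proof):
Take p = |Q|, the number of DFA states.
Any string of length >= |Q| passes through |Q|+1 states while reading its first |Q| symbols,
so by pigeonhole some state repeats, giving the loop that can be pumped.
Here |Q| = 10
Therefore the proof uses p = 10

10


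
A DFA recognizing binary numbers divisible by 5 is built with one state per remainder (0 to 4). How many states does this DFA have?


Divisibility by 5 is tracked via the remainder mod 5: 0, 1, ..., 4
The construction assigns one state to each remainder
Number of remainders = 5

5


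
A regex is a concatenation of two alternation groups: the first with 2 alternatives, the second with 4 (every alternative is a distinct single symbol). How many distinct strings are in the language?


First group: 2 alternatives
Second group: 4 alternatives
Concatenation: each choice from group 1 pairs with each from group 2
Total = 2 x 4 = 8

8
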